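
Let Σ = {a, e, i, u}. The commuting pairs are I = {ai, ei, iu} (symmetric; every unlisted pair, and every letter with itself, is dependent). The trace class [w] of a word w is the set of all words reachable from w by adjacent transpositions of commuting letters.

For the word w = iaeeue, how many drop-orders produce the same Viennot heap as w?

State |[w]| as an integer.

6

piece 0:i — minimal
piece 1:a — minimal
piece 2:e rests on {1:a}
piece 3:e rests on {2:e}
piece 4:u rests on {3:e}
piece 5:e rests on {4:u}
minimal pieces: {0:i, 1:a}
ways to finish when only these pieces remain (= sum over removing one remaining piece with nothing left below it):
  1 left: {0}→1  {5}→1
  2 left: {0,5}→2  {4,5}→1
  3 left: {0,4,5}→3  {3,4,5}→1
  4 left: {0,3,4,5}→4  {2,3,4,5}→1
  placing 0:i first → 1 extensions
  placing 1:a first → 5 extensions
total linear extensions = 6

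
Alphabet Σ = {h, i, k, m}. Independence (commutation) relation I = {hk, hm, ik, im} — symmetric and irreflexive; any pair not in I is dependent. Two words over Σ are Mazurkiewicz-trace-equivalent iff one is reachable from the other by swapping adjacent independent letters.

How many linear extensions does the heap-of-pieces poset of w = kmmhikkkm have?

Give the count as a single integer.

36

drop 0:k onto floor
drop 1:m onto {0:k}
drop 2:m onto {1:m}
drop 3:h onto floor
drop 4:i onto {3:h}
drop 5:k onto {2:m}
drop 6:k onto {5:k}
drop 7:k onto {6:k}
drop 8:m onto {7:k}
ground layer = {0:k, 3:h}
drop-orders for the pieces not yet dropped (sum over which currently-grounded one goes next):
  1 to go: {4} 1  {8} 1
  2 to go: {3,4} 1  {4,8} 2  {7,8} 1
  3 to go: {3,4,8} 3  {4,7,8} 3  {6,7,8} 1
  4 to go: {3,4,7,8} 6  {4,6,7,8} 4  {5,6,7,8} 1
  5 to go: {2,5,6,7,8} 1  {3,4,6,7,8} 10  {4,5,6,7,8} 5
  6 to go: {1,2,5,6,7,8} 1  {2,4,5,6,7,8} 6  {3,4,5,6,7,8} 15
  7 to go: {0,1,2,5,6,7,8} 1  {1,2,4,5,6,7,8} 7  {2,3,4,5,6,7,8} 21
  if 0:k drops first: 28 orders
  if 3:h drops first: 8 orders
heap linearizations: 36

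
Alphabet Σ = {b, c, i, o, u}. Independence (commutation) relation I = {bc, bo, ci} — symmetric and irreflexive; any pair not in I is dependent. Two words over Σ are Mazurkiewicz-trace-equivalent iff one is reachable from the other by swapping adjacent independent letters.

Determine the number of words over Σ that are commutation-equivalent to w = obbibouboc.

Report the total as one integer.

piece 0:o — minimal
piece 1:b — minimal
piece 2:b rests on {1:b}
piece 3:i rests on {0:o, 2:b}
piece 4:b rests on {3:i}
piece 5:o rests on {3:i}
piece 6:u rests on {4:b, 5:o}
piece 7:b rests on {6:u}
piece 8:o rests on {6:u}
piece 9:c rests on {8:o}
minimal pieces: {0:o, 1:b}
ways to finish when only these pieces remain (= sum over removing one remaining piece with nothing left below it):
  1 left: {7}→1  {9}→1
  2 left: {7,9}→2  {8,9}→1
  3 left: {7,8,9}→3
  4 left: {6,7,8,9}→3
  5 left: {4,6,7,8,9}→3  {5,6,7,8,9}→3
  6 left: {4,5,6,7,8,9}→6
  7 left: {3,4,5,6,7,8,9}→6
  8 left: {0,3,4,5,6,7,8,9}→6  {2,3,4,5,6,7,8,9}→6
  placing 0:o first → 6 extensions
  placing 1:b first → 12 extensions
total linear extensions = 18

18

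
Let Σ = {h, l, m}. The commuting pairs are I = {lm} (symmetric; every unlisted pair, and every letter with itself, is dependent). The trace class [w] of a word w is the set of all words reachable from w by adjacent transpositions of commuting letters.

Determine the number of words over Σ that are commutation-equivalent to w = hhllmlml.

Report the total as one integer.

#0=h has no predecessor
#1=h depends on [0:h]
#2=l depends on [1:h]
#3=l depends on [2:l]
#4=m depends on [1:h]
#5=l depends on [3:l]
#6=m depends on [4:m]
#7=l depends on [5:l]
sources: [0:h]
N(rest) = Σ N(rest − s) over sources s of rest; N(one piece) = 1:
  size 1 → [6]=1  [7]=1
  size 2 → [4,6]=1  [5,7]=1  [6,7]=2
  size 3 → [3,5,7]=1  [4,6,7]=3  [5,6,7]=3
  size 4 → [2,3,5,7]=1  [3,5,6,7]=4  [4,5,6,7]=6
  size 5 → [2,3,5,6,7]=5  [3,4,5,6,7]=10
  size 6 → [2,3,4,5,6,7]=15
  first=0(h) contributes 15

15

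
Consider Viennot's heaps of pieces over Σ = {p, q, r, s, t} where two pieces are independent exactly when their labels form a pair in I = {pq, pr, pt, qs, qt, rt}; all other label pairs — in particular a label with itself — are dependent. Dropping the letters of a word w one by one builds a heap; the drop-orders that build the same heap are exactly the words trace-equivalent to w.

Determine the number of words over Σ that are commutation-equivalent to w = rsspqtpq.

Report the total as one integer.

63

piece 0:r — minimal
piece 1:s rests on {0:r}
piece 2:s rests on {1:s}
piece 3:p rests on {2:s}
piece 4:q rests on {0:r}
piece 5:t rests on {2:s}
piece 6:p rests on {3:p}
piece 7:q rests on {4:q}
minimal pieces: {0:r}
ways to finish when only these pieces remain (= sum over removing one remaining piece with nothing left below it):
  1 left: {5}→1  {6}→1  {7}→1
  2 left: {3,6}→1  {4,7}→1  {5,6}→2  {5,7}→2  {6,7}→2
  3 left: {3,5,6}→3  {3,6,7}→3  {4,5,7}→3  {4,6,7}→3  {5,6,7}→6
  4 left: {2,3,5,6}→3  {3,4,6,7}→6  {3,5,6,7}→12  {4,5,6,7}→12
  5 left: {1,2,3,5,6}→3  {2,3,5,6,7}→15  {3,4,5,6,7}→30
  6 left: {1,2,3,5,6,7}→18  {2,3,4,5,6,7}→45
  placing 0:r first → 63 extensions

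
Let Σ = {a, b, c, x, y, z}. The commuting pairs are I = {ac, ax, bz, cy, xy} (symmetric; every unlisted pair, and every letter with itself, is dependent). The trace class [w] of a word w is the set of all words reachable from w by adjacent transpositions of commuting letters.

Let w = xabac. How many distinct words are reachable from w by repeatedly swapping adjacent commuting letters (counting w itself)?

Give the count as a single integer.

#0=x has no predecessor
#1=a has no predecessor
#2=b depends on [0:x, 1:a]
#3=a depends on [2:b]
#4=c depends on [2:b]
sources: [0:x, 1:a]
N(rest) = Σ N(rest − s) over sources s of rest; N(one piece) = 1:
  size 1 → [3]=1  [4]=1
  size 2 → [3,4]=2
  size 3 → [2,3,4]=2
  first=0(x) contributes 2
  first=1(a) contributes 2
|[w]| = 4

4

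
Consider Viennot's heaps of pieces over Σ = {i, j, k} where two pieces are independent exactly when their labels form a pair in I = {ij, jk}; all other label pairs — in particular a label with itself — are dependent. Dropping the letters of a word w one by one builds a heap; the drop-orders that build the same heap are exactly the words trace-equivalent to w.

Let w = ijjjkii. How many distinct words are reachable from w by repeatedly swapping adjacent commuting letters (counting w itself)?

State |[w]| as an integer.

drop 0:i onto floor
drop 1:j onto floor
drop 2:j onto {1:j}
drop 3:j onto {2:j}
drop 4:k onto {0:i}
drop 5:i onto {4:k}
drop 6:i onto {5:i}
ground layer = {0:i, 1:j}
drop-orders for the pieces not yet dropped (sum over which currently-grounded one goes next):
  1 to go: {3} 1  {6} 1
  2 to go: {2,3} 1  {3,6} 2  {5,6} 1
  3 to go: {1,2,3} 1  {2,3,6} 3  {3,5,6} 3  {4,5,6} 1
  4 to go: {0,4,5,6} 1  {1,2,3,6} 4  {2,3,5,6} 6  {3,4,5,6} 4
  5 to go: {0,3,4,5,6} 5  {1,2,3,5,6} 10  {2,3,4,5,6} 10
  if 0:i drops first: 20 orders
  if 1:j drops first: 15 orders
heap linearizations: 35

35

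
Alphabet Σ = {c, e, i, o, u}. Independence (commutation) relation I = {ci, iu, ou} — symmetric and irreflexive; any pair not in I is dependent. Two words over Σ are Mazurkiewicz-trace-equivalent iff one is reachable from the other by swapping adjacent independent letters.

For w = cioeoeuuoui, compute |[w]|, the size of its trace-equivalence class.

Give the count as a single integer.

20

drop 0:c onto floor
drop 1:i onto floor
drop 2:o onto {0:c, 1:i}
drop 3:e onto {2:o}
drop 4:o onto {3:e}
drop 5:e onto {4:o}
drop 6:u onto {5:e}
drop 7:u onto {6:u}
drop 8:o onto {5:e}
drop 9:u onto {7:u}
drop 10:i onto {8:o}
ground layer = {0:c, 1:i}
drop-orders for the pieces not yet dropped (sum over which currently-grounded one goes next):
  1 to go: {9} 1  {10} 1
  2 to go: {7,9} 1  {8,10} 1  {9,10} 2
  3 to go: {6,7,9} 1  {7,9,10} 3  {8,9,10} 3
  4 to go: {6,7,9,10} 4  {7,8,9,10} 6
  5 to go: {6,7,8,9,10} 10
  6 to go: {5,6,7,8,9,10} 10
  7 to go: {4,5,6,7,8,9,10} 10
  8 to go: {3,4,5,6,7,8,9,10} 10
  9 to go: {2,3,4,5,6,7,8,9,10} 10
  if 0:c drops first: 10 orders
  if 1:i drops first: 10 orders
heap linearizations: 20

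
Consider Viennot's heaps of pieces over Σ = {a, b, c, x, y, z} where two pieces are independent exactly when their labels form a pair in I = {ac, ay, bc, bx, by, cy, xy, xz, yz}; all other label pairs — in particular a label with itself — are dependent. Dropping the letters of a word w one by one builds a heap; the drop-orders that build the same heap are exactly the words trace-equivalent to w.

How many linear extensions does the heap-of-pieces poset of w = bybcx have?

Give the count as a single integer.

30

0(b) covers ∅
1(y) covers ∅
2(b) covers 0:b
3(c) covers ∅
4(x) covers 3:c
floor of heap: 0:b, 1:y, 3:c
completions by unplaced set U, small U first (add the entries for U minus each lowest piece of U):
  |U|=1: {1}:1  {2}:1  {4}:1
  |U|=2: {0,2}:1  {1,2}:2  {1,4}:2  {2,4}:2  {3,4}:1
  |U|=3: {0,1,2}:3  {0,2,4}:3  {1,2,4}:6  {1,3,4}:3  {2,3,4}:3
  start at 0(b): 12
  start at 1(y): 6
  start at 3(c): 12
sum over floor = 30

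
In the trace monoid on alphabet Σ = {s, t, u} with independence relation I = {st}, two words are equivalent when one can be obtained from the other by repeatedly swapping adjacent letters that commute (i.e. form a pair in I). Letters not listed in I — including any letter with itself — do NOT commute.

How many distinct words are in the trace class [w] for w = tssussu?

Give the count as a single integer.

piece 0:t — minimal
piece 1:s — minimal
piece 2:s rests on {1:s}
piece 3:u rests on {0:t, 2:s}
piece 4:s rests on {3:u}
piece 5:s rests on {4:s}
piece 6:u rests on {5:s}
minimal pieces: {0:t, 1:s}
ways to finish when only these pieces remain (= sum over removing one remaining piece with nothing left below it):
  1 left: {6}→1
  2 left: {5,6}→1
  3 left: {4,5,6}→1
  4 left: {3,4,5,6}→1
  5 left: {0,3,4,5,6}→1  {2,3,4,5,6}→1
  placing 0:t first → 1 extensions
  placing 1:s first → 2 extensions
total linear extensions = 3

3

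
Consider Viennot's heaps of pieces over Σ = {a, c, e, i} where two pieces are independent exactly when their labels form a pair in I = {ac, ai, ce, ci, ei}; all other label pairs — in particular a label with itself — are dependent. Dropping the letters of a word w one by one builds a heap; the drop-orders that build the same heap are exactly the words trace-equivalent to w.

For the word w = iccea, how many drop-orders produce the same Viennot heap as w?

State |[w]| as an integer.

30

piece 0:i — minimal
piece 1:c — minimal
piece 2:c rests on {1:c}
piece 3:e — minimal
piece 4:a rests on {3:e}
minimal pieces: {0:i, 1:c, 3:e}
ways to finish when only these pieces remain (= sum over removing one remaining piece with nothing left below it):
  1 left: {0}→1  {2}→1  {4}→1
  2 left: {0,2}→2  {0,4}→2  {1,2}→1  {2,4}→2  {3,4}→1
  3 left: {0,1,2}→3  {0,2,4}→6  {0,3,4}→3  {1,2,4}→3  {2,3,4}→3
  placing 0:i first → 6 extensions
  placing 1:c first → 12 extensions
  placing 3:e first → 12 extensions
total linear extensions = 30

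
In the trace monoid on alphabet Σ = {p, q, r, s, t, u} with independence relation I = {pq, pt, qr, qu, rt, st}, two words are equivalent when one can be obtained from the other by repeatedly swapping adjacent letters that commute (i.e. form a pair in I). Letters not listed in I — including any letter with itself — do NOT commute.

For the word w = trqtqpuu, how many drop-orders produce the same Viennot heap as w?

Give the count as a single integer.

piece 0:t — minimal
piece 1:r — minimal
piece 2:q rests on {0:t}
piece 3:t rests on {2:q}
piece 4:q rests on {3:t}
piece 5:p rests on {1:r}
piece 6:u rests on {3:t, 5:p}
piece 7:u rests on {6:u}
minimal pieces: {0:t, 1:r}
ways to finish when only these pieces remain (= sum over removing one remaining piece with nothing left below it):
  1 left: {4}→1  {7}→1
  2 left: {4,7}→2  {6,7}→1
  3 left: {4,6,7}→3  {5,6,7}→1
  4 left: {1,5,6,7}→1  {3,4,6,7}→3  {4,5,6,7}→4
  5 left: {1,4,5,6,7}→5  {2,3,4,6,7}→3  {3,4,5,6,7}→7
  6 left: {0,2,3,4,6,7}→3  {1,3,4,5,6,7}→12  {2,3,4,5,6,7}→10
  placing 0:t first → 22 extensions
  placing 1:r first → 13 extensions
total linear extensions = 35

35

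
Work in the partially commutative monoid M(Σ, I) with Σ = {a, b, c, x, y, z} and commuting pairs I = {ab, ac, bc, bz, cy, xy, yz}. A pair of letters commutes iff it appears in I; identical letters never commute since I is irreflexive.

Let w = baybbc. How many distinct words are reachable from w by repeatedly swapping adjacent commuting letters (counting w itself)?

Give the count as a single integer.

12

piece 0:b — minimal
piece 1:a — minimal
piece 2:y rests on {0:b, 1:a}
piece 3:b rests on {2:y}
piece 4:b rests on {3:b}
piece 5:c — minimal
minimal pieces: {0:b, 1:a, 5:c}
ways to finish when only these pieces remain (= sum over removing one remaining piece with nothing left below it):
  1 left: {4}→1  {5}→1
  2 left: {3,4}→1  {4,5}→2
  3 left: {2,3,4}→1  {3,4,5}→3
  4 left: {0,2,3,4}→1  {1,2,3,4}→1  {2,3,4,5}→4
  placing 0:b first → 5 extensions
  placing 1:a first → 5 extensions
  placing 5:c first → 2 extensions
total linear extensions = 12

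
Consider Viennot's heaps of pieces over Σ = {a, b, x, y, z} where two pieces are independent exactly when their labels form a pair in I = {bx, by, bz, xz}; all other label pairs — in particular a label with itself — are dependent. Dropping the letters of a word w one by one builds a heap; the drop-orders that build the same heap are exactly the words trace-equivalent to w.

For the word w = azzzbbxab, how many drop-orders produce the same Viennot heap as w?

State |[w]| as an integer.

60

piece 0:a — minimal
piece 1:z rests on {0:a}
piece 2:z rests on {1:z}
piece 3:z rests on {2:z}
piece 4:b rests on {0:a}
piece 5:b rests on {4:b}
piece 6:x rests on {0:a}
piece 7:a rests on {3:z, 5:b, 6:x}
piece 8:b rests on {7:a}
minimal pieces: {0:a}
ways to finish when only these pieces remain (= sum over removing one remaining piece with nothing left below it):
  1 left: {8}→1
  2 left: {7,8}→1
  3 left: {3,7,8}→1  {5,7,8}→1  {6,7,8}→1
  4 left: {2,3,7,8}→1  {3,5,7,8}→2  {3,6,7,8}→2  {4,5,7,8}→1  {5,6,7,8}→2
  5 left: {1,2,3,7,8}→1  {2,3,5,7,8}→3  {2,3,6,7,8}→3  {3,4,5,7,8}→3  {3,5,6,7,8}→6  {4,5,6,7,8}→3
  6 left: {1,2,3,5,7,8}→4  {1,2,3,6,7,8}→4  {2,3,4,5,7,8}→6  {2,3,5,6,7,8}→12  {3,4,5,6,7,8}→12
  7 left: {1,2,3,4,5,7,8}→10  {1,2,3,5,6,7,8}→20  {2,3,4,5,6,7,8}→30
  placing 0:a first → 60 extensions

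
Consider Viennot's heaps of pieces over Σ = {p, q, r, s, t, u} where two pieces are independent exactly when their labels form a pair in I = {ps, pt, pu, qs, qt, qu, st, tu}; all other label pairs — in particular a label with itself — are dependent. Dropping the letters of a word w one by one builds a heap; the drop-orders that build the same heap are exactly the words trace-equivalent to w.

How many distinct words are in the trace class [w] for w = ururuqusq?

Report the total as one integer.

#0=u has no predecessor
#1=r depends on [0:u]
#2=u depends on [1:r]
#3=r depends on [2:u]
#4=u depends on [3:r]
#5=q depends on [3:r]
#6=u depends on [4:u]
#7=s depends on [6:u]
#8=q depends on [5:q]
sources: [0:u]
N(rest) = Σ N(rest − s) over sources s of rest; N(one piece) = 1:
  size 1 → [7]=1  [8]=1
  size 2 → [5,8]=1  [6,7]=1  [7,8]=2
  size 3 → [4,6,7]=1  [5,7,8]=3  [6,7,8]=3
  size 4 → [4,6,7,8]=4  [5,6,7,8]=6
  size 5 → [4,5,6,7,8]=10
  size 6 → [3,4,5,6,7,8]=10
  size 7 → [2,3,4,5,6,7,8]=10
  first=0(u) contributes 10

10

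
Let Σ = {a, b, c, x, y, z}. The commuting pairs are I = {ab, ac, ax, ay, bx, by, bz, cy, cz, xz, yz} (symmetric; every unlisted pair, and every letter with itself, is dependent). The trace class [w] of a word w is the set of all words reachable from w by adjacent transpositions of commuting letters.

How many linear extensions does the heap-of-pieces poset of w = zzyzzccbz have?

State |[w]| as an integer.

#0=z has no predecessor
#1=z depends on [0:z]
#2=y has no predecessor
#3=z depends on [1:z]
#4=z depends on [3:z]
#5=c has no predecessor
#6=c depends on [5:c]
#7=b depends on [6:c]
#8=z depends on [4:z]
sources: [0:z, 2:y, 5:c]
N(rest) = Σ N(rest − s) over sources s of rest; N(one piece) = 1:
  size 1 → [2]=1  [7]=1  [8]=1
  size 2 → [2,7]=2  [2,8]=2  [4,8]=1  [6,7]=1  [7,8]=2
  size 3 → [2,4,8]=3  [2,6,7]=3  [2,7,8]=6  [3,4,8]=1  [4,7,8]=3  [5,6,7]=1  [6,7,8]=3
  size 4 → [1,3,4,8]=1  [2,3,4,8]=4  [2,4,7,8]=12  [2,5,6,7]=4  [2,6,7,8]=12  [3,4,7,8]=4  [4,6,7,8]=6  [5,6,7,8]=4
  size 5 → [0,1,3,4,8]=1  [1,2,3,4,8]=5  [1,3,4,7,8]=5  [2,3,4,7,8]=20  [2,4,6,7,8]=30  [2,5,6,7,8]=20  [3,4,6,7,8]=10  [4,5,6,7,8]=10
  size 6 → [0,1,2,3,4,8]=6  [0,1,3,4,7,8]=6  [1,2,3,4,7,8]=30  [1,3,4,6,7,8]=15  [2,3,4,6,7,8]=60  [2,4,5,6,7,8]=60  [3,4,5,6,7,8]=20
  size 7 → [0,1,2,3,4,7,8]=42  [0,1,3,4,6,7,8]=21  [1,2,3,4,6,7,8]=105  [1,3,4,5,6,7,8]=35  [2,3,4,5,6,7,8]=140
  first=0(z) contributes 280
  first=2(y) contributes 56
  first=5(c) contributes 168
|[w]| = 504

504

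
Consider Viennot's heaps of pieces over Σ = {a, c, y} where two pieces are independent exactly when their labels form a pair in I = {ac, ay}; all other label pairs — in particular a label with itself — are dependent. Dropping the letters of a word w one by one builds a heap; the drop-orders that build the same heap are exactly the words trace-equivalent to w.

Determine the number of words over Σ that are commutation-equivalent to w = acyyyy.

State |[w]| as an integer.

0(a) covers ∅
1(c) covers ∅
2(y) covers 1:c
3(y) covers 2:y
4(y) covers 3:y
5(y) covers 4:y
floor of heap: 0:a, 1:c
completions by unplaced set U, small U first (add the entries for U minus each lowest piece of U):
  |U|=1: {0}:1  {5}:1
  |U|=2: {0,5}:2  {4,5}:1
  |U|=3: {0,4,5}:3  {3,4,5}:1
  |U|=4: {0,3,4,5}:4  {2,3,4,5}:1
  start at 0(a): 1
  start at 1(c): 5
sum over floor = 6

6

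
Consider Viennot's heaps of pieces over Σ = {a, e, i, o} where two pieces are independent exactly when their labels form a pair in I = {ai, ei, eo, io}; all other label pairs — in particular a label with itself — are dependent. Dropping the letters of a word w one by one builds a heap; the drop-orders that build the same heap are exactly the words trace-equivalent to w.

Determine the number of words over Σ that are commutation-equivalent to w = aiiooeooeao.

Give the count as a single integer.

0(a) covers ∅
1(i) covers ∅
2(i) covers 1:i
3(o) covers 0:a
4(o) covers 3:o
5(e) covers 0:a
6(o) covers 4:o
7(o) covers 6:o
8(e) covers 5:e
9(a) covers 7:o, 8:e
10(o) covers 9:a
floor of heap: 0:a, 1:i
completions by unplaced set U, small U first (add the entries for U minus each lowest piece of U):
  |U|=1: {2}:1  {10}:1
  |U|=2: {1,2}:1  {2,10}:2  {9,10}:1
  |U|=3: {1,2,10}:3  {2,9,10}:3  {7,9,10}:1  {8,9,10}:1
  |U|=4: {1,2,9,10}:6  {2,7,9,10}:4  {2,8,9,10}:4  {5,8,9,10}:1  {6,7,9,10}:1  {7,8,9,10}:2
  |U|=5: {1,2,7,9,10}:10  {1,2,8,9,10}:10  {2,5,8,9,10}:5  {2,6,7,9,10}:5  {2,7,8,9,10}:10  {4,6,7,9,10}:1  {5,7,8,9,10}:3  {6,7,8,9,10}:3
  |U|=6: {1,2,5,8,9,10}:15  {1,2,6,7,9,10}:15  {1,2,7,8,9,10}:30  {2,4,6,7,9,10}:6  {2,5,7,8,9,10}:18  {2,6,7,8,9,10}:18  {3,4,6,7,9,10}:1  {4,6,7,8,9,10}:4  {5,6,7,8,9,10}:6
  |U|=7: {1,2,4,6,7,9,10}:21  {1,2,5,7,8,9,10}:63  {1,2,6,7,8,9,10}:63  {2,3,4,6,7,9,10}:7  {2,4,6,7,8,9,10}:28  {2,5,6,7,8,9,10}:42  {3,4,6,7,8,9,10}:5  {4,5,6,7,8,9,10}:10
  |U|=8: {1,2,3,4,6,7,9,10}:28  {1,2,4,6,7,8,9,10}:112  {1,2,5,6,7,8,9,10}:168  {2,3,4,6,7,8,9,10}:40  {2,4,5,6,7,8,9,10}:80  {3,4,5,6,7,8,9,10}:15
  |U|=9: {0,3,4,5,6,7,8,9,10}:15  {1,2,3,4,6,7,8,9,10}:180  {1,2,4,5,6,7,8,9,10}:360  {2,3,4,5,6,7,8,9,10}:135
  start at 0(a): 675
  start at 1(i): 150
sum over floor = 825

825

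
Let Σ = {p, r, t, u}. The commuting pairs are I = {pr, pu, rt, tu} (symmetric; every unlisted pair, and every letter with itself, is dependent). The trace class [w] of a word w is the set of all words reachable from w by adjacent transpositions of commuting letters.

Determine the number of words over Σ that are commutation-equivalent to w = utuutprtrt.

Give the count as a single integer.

252

drop 0:u onto floor
drop 1:t onto floor
drop 2:u onto {0:u}
drop 3:u onto {2:u}
drop 4:t onto {1:t}
drop 5:p onto {4:t}
drop 6:r onto {3:u}
drop 7:t onto {5:p}
drop 8:r onto {6:r}
drop 9:t onto {7:t}
ground layer = {0:u, 1:t}
drop-orders for the pieces not yet dropped (sum over which currently-grounded one goes next):
  1 to go: {8} 1  {9} 1
  2 to go: {6,8} 1  {7,9} 1  {8,9} 2
  3 to go: {3,6,8} 1  {5,7,9} 1  {6,8,9} 3  {7,8,9} 3
  4 to go: {2,3,6,8} 1  {3,6,8,9} 4  {4,5,7,9} 1  {5,7,8,9} 4  {6,7,8,9} 6
  5 to go: {0,2,3,6,8} 1  {1,4,5,7,9} 1  {2,3,6,8,9} 5  {3,6,7,8,9} 10  {4,5,7,8,9} 5  {5,6,7,8,9} 10
  6 to go: {0,2,3,6,8,9} 6  {1,4,5,7,8,9} 6  {2,3,6,7,8,9} 15  {3,5,6,7,8,9} 20  {4,5,6,7,8,9} 15
  7 to go: {0,2,3,6,7,8,9} 21  {1,4,5,6,7,8,9} 21  {2,3,5,6,7,8,9} 35  {3,4,5,6,7,8,9} 35
  8 to go: {0,2,3,5,6,7,8,9} 56  {1,3,4,5,6,7,8,9} 56  {2,3,4,5,6,7,8,9} 70
  if 0:u drops first: 126 orders
  if 1:t drops first: 126 orders
heap linearizations: 252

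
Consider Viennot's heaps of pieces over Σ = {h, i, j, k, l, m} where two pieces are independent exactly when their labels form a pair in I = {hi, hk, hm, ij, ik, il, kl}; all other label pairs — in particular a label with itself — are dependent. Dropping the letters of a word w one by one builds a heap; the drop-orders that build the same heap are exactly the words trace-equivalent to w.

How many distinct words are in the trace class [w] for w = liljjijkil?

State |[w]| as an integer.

drop 0:l onto floor
drop 1:i onto floor
drop 2:l onto {0:l}
drop 3:j onto {2:l}
drop 4:j onto {3:j}
drop 5:i onto {1:i}
drop 6:j onto {4:j}
drop 7:k onto {6:j}
drop 8:i onto {5:i}
drop 9:l onto {6:j}
ground layer = {0:l, 1:i}
drop-orders for the pieces not yet dropped (sum over which currently-grounded one goes next):
  1 to go: {7} 1  {8} 1  {9} 1
  2 to go: {5,8} 1  {7,8} 2  {7,9} 2  {8,9} 2
  3 to go: {1,5,8} 1  {5,7,8} 3  {5,8,9} 3  {6,7,9} 2  {7,8,9} 6
  4 to go: {1,5,7,8} 4  {1,5,8,9} 4  {4,6,7,9} 2  {5,7,8,9} 12  {6,7,8,9} 8
  5 to go: {1,5,7,8,9} 20  {3,4,6,7,9} 2  {4,6,7,8,9} 10  {5,6,7,8,9} 20
  6 to go: {1,5,6,7,8,9} 40  {2,3,4,6,7,9} 2  {3,4,6,7,8,9} 12  {4,5,6,7,8,9} 30
  7 to go: {0,2,3,4,6,7,9} 2  {1,4,5,6,7,8,9} 70  {2,3,4,6,7,8,9} 14  {3,4,5,6,7,8,9} 42
  8 to go: {0,2,3,4,6,7,8,9} 16  {1,3,4,5,6,7,8,9} 112  {2,3,4,5,6,7,8,9} 56
  if 0:l drops first: 168 orders
  if 1:i drops first: 72 orders
heap linearizations: 240

240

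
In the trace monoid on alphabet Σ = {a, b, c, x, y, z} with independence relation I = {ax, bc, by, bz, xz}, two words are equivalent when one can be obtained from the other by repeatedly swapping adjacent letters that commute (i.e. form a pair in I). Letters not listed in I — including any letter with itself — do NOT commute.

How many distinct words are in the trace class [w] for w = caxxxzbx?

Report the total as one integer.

drop 0:c onto floor
drop 1:a onto {0:c}
drop 2:x onto {0:c}
drop 3:x onto {2:x}
drop 4:x onto {3:x}
drop 5:z onto {1:a}
drop 6:b onto {1:a, 4:x}
drop 7:x onto {6:b}
ground layer = {0:c}
drop-orders for the pieces not yet dropped (sum over which currently-grounded one goes next):
  1 to go: {5} 1  {7} 1
  2 to go: {5,7} 2  {6,7} 1
  3 to go: {4,6,7} 1  {5,6,7} 3
  4 to go: {1,5,6,7} 3  {3,4,6,7} 1  {4,5,6,7} 4
  5 to go: {1,4,5,6,7} 7  {2,3,4,6,7} 1  {3,4,5,6,7} 5
  6 to go: {1,3,4,5,6,7} 12  {2,3,4,5,6,7} 6
  if 0:c drops first: 18 orders

18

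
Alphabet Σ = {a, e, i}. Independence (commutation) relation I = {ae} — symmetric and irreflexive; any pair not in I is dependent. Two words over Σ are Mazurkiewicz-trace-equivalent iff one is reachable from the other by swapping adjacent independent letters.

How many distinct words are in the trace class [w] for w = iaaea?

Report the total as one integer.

4

0(i) covers ∅
1(a) covers 0:i
2(a) covers 1:a
3(e) covers 0:i
4(a) covers 2:a
floor of heap: 0:i
completions by unplaced set U, small U first (add the entries for U minus each lowest piece of U):
  |U|=1: {3}:1  {4}:1
  |U|=2: {2,4}:1  {3,4}:2
  |U|=3: {1,2,4}:1  {2,3,4}:3
  start at 0(i): 4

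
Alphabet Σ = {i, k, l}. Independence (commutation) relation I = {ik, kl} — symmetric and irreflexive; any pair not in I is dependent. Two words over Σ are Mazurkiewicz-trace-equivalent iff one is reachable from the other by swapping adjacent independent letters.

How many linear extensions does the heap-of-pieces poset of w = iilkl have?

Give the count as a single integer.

piece 0:i — minimal
piece 1:i rests on {0:i}
piece 2:l rests on {1:i}
piece 3:k — minimal
piece 4:l rests on {2:l}
minimal pieces: {0:i, 3:k}
ways to finish when only these pieces remain (= sum over removing one remaining piece with nothing left below it):
  1 left: {3}→1  {4}→1
  2 left: {2,4}→1  {3,4}→2
  3 left: {1,2,4}→1  {2,3,4}→3
  placing 0:i first → 4 extensions
  placing 3:k first → 1 extensions
total linear extensions = 5

5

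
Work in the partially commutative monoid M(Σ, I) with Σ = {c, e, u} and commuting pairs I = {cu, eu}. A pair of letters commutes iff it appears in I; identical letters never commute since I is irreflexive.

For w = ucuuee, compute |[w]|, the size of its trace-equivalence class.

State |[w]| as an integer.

drop 0:u onto floor
drop 1:c onto floor
drop 2:u onto {0:u}
drop 3:u onto {2:u}
drop 4:e onto {1:c}
drop 5:e onto {4:e}
ground layer = {0:u, 1:c}
drop-orders for the pieces not yet dropped (sum over which currently-grounded one goes next):
  1 to go: {3} 1  {5} 1
  2 to go: {2,3} 1  {3,5} 2  {4,5} 1
  3 to go: {0,2,3} 1  {1,4,5} 1  {2,3,5} 3  {3,4,5} 3
  4 to go: {0,2,3,5} 4  {1,3,4,5} 4  {2,3,4,5} 6
  if 0:u drops first: 10 orders
  if 1:c drops first: 10 orders
heap linearizations: 20

20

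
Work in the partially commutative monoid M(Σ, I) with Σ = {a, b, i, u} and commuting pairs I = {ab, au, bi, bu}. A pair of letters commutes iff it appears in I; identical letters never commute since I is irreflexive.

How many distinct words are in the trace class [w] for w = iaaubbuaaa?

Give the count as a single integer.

945

drop 0:i onto floor
drop 1:a onto {0:i}
drop 2:a onto {1:a}
drop 3:u onto {0:i}
drop 4:b onto floor
drop 5:b onto {4:b}
drop 6:u onto {3:u}
drop 7:a onto {2:a}
drop 8:a onto {7:a}
drop 9:a onto {8:a}
ground layer = {0:i, 4:b}
drop-orders for the pieces not yet dropped (sum over which currently-grounded one goes next):
  1 to go: {5} 1  {6} 1  {9} 1
  2 to go: {3,6} 1  {4,5} 1  {5,6} 2  {5,9} 2  {6,9} 2  {8,9} 1
  3 to go: {3,5,6} 3  {3,6,9} 3  {4,5,6} 3  {4,5,9} 3  {5,6,9} 6  {5,8,9} 3  {6,8,9} 3  {7,8,9} 1
  4 to go: {2,7,8,9} 1  {3,4,5,6} 6  {3,5,6,9} 12  {3,6,8,9} 6  {4,5,6,9} 12  {4,5,8,9} 6  {5,6,8,9} 12  {5,7,8,9} 4  {6,7,8,9} 4
  5 to go: {1,2,7,8,9} 1  {2,5,7,8,9} 5  {2,6,7,8,9} 5  {3,4,5,6,9} 30  {3,5,6,8,9} 30  {3,6,7,8,9} 10  {4,5,6,8,9} 30  {4,5,7,8,9} 10  {5,6,7,8,9} 20
  6 to go: {1,2,5,7,8,9} 6  {1,2,6,7,8,9} 6  {2,3,6,7,8,9} 15  {2,4,5,7,8,9} 15  {2,5,6,7,8,9} 30  {3,4,5,6,8,9} 90  {3,5,6,7,8,9} 60  {4,5,6,7,8,9} 60
  7 to go: {1,2,3,6,7,8,9} 21  {1,2,4,5,7,8,9} 21  {1,2,5,6,7,8,9} 42  {2,3,5,6,7,8,9} 105  {2,4,5,6,7,8,9} 105  {3,4,5,6,7,8,9} 210
  8 to go: {0,1,2,3,6,7,8,9} 21  {1,2,3,5,6,7,8,9} 168  {1,2,4,5,6,7,8,9} 168  {2,3,4,5,6,7,8,9} 420
  if 0:i drops first: 756 orders
  if 4:b drops first: 189 orders
heap linearizations: 945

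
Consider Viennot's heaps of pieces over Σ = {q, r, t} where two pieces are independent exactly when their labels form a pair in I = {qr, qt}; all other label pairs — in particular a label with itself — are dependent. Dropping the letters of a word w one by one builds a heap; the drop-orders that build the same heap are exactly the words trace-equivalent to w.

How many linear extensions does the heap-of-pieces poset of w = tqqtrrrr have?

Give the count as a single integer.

#0=t has no predecessor
#1=q has no predecessor
#2=q depends on [1:q]
#3=t depends on [0:t]
#4=r depends on [3:t]
#5=r depends on [4:r]
#6=r depends on [5:r]
#7=r depends on [6:r]
sources: [0:t, 1:q]
N(rest) = Σ N(rest − s) over sources s of rest; N(one piece) = 1:
  size 1 → [2]=1  [7]=1
  size 2 → [1,2]=1  [2,7]=2  [6,7]=1
  size 3 → [1,2,7]=3  [2,6,7]=3  [5,6,7]=1
  size 4 → [1,2,6,7]=6  [2,5,6,7]=4  [4,5,6,7]=1
  size 5 → [1,2,5,6,7]=10  [2,4,5,6,7]=5  [3,4,5,6,7]=1
  size 6 → [0,3,4,5,6,7]=1  [1,2,4,5,6,7]=15  [2,3,4,5,6,7]=6
  first=0(t) contributes 21
  first=1(q) contributes 7
|[w]| = 28

28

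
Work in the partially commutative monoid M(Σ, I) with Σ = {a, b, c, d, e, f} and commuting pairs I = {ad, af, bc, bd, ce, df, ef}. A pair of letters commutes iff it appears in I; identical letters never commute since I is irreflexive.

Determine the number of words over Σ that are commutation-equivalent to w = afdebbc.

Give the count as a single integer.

30

0(a) covers ∅
1(f) covers ∅
2(d) covers ∅
3(e) covers 0:a, 2:d
4(b) covers 1:f, 3:e
5(b) covers 4:b
6(c) covers 0:a, 1:f, 2:d
floor of heap: 0:a, 1:f, 2:d
completions by unplaced set U, small U first (add the entries for U minus each lowest piece of U):
  |U|=1: {5}:1  {6}:1
  |U|=2: {4,5}:1  {5,6}:2
  |U|=3: {3,4,5}:1  {4,5,6}:3
  |U|=4: {1,4,5,6}:3  {3,4,5,6}:4
  |U|=5: {0,3,4,5,6}:4  {1,3,4,5,6}:7  {2,3,4,5,6}:4
  start at 0(a): 11
  start at 1(f): 8
  start at 2(d): 11
sum over floor = 30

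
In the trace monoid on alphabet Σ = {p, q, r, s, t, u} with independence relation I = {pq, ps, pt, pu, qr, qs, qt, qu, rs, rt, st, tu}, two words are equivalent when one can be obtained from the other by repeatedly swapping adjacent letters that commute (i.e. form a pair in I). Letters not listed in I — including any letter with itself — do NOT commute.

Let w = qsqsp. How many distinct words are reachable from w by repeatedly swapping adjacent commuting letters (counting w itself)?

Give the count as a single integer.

30

drop 0:q onto floor
drop 1:s onto floor
drop 2:q onto {0:q}
drop 3:s onto {1:s}
drop 4:p onto floor
ground layer = {0:q, 1:s, 4:p}
drop-orders for the pieces not yet dropped (sum over which currently-grounded one goes next):
  1 to go: {2} 1  {3} 1  {4} 1
  2 to go: {0,2} 1  {1,3} 1  {2,3} 2  {2,4} 2  {3,4} 2
  3 to go: {0,2,3} 3  {0,2,4} 3  {1,2,3} 3  {1,3,4} 3  {2,3,4} 6
  if 0:q drops first: 12 orders
  if 1:s drops first: 12 orders
  if 4:p drops first: 6 orders
heap linearizations: 30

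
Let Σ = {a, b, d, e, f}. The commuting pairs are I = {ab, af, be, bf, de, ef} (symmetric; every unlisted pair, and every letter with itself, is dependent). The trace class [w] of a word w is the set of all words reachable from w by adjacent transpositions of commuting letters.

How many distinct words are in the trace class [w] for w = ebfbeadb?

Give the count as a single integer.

0(e) covers ∅
1(b) covers ∅
2(f) covers ∅
3(b) covers 1:b
4(e) covers 0:e
5(a) covers 4:e
6(d) covers 2:f, 3:b, 5:a
7(b) covers 6:d
floor of heap: 0:e, 1:b, 2:f
completions by unplaced set U, small U first (add the entries for U minus each lowest piece of U):
  |U|=1: {7}:1
  |U|=2: {6,7}:1
  |U|=3: {2,6,7}:1  {3,6,7}:1  {5,6,7}:1
  |U|=4: {1,3,6,7}:1  {2,3,6,7}:2  {2,5,6,7}:2  {3,5,6,7}:2  {4,5,6,7}:1
  |U|=5: {0,4,5,6,7}:1  {1,2,3,6,7}:3  {1,3,5,6,7}:3  {2,3,5,6,7}:6  {2,4,5,6,7}:3  {3,4,5,6,7}:3
  |U|=6: {0,2,4,5,6,7}:4  {0,3,4,5,6,7}:4  {1,2,3,5,6,7}:12  {1,3,4,5,6,7}:6  {2,3,4,5,6,7}:12
  start at 0(e): 30
  start at 1(b): 20
  start at 2(f): 10
sum over floor = 60

60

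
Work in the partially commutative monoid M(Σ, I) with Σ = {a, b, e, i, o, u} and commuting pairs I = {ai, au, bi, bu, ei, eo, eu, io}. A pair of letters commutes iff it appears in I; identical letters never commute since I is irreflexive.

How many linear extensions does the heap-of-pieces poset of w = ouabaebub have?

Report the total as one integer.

28

0(o) covers ∅
1(u) covers 0:o
2(a) covers 0:o
3(b) covers 2:a
4(a) covers 3:b
5(e) covers 4:a
6(b) covers 5:e
7(u) covers 1:u
8(b) covers 6:b
floor of heap: 0:o
completions by unplaced set U, small U first (add the entries for U minus each lowest piece of U):
  |U|=1: {7}:1  {8}:1
  |U|=2: {1,7}:1  {6,8}:1  {7,8}:2
  |U|=3: {1,7,8}:3  {5,6,8}:1  {6,7,8}:3
  |U|=4: {1,6,7,8}:6  {4,5,6,8}:1  {5,6,7,8}:4
  |U|=5: {1,5,6,7,8}:10  {3,4,5,6,8}:1  {4,5,6,7,8}:5
  |U|=6: {1,4,5,6,7,8}:15  {2,3,4,5,6,8}:1  {3,4,5,6,7,8}:6
  |U|=7: {1,3,4,5,6,7,8}:21  {2,3,4,5,6,7,8}:7
  start at 0(o): 28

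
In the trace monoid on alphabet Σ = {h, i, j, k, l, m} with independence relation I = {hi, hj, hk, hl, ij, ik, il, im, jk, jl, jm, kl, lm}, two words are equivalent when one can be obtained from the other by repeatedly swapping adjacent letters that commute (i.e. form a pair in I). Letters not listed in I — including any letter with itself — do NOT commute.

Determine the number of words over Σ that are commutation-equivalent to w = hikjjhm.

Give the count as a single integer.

piece 0:h — minimal
piece 1:i — minimal
piece 2:k — minimal
piece 3:j — minimal
piece 4:j rests on {3:j}
piece 5:h rests on {0:h}
piece 6:m rests on {2:k, 5:h}
minimal pieces: {0:h, 1:i, 2:k, 3:j}
ways to finish when only these pieces remain (= sum over removing one remaining piece with nothing left below it):
  1 left: {1}→1  {4}→1  {6}→1
  2 left: {1,4}→2  {1,6}→2  {2,6}→1  {3,4}→1  {4,6}→2  {5,6}→1
  3 left: {0,5,6}→1  {1,2,6}→3  {1,3,4}→3  {1,4,6}→6  {1,5,6}→3  {2,4,6}→3  {2,5,6}→2  {3,4,6}→3  {4,5,6}→3
  4 left: {0,1,5,6}→4  {0,2,5,6}→3  {0,4,5,6}→4  {1,2,4,6}→12  {1,2,5,6}→8  {1,3,4,6}→12  {1,4,5,6}→12  {2,3,4,6}→6  {2,4,5,6}→8  {3,4,5,6}→6
  5 left: {0,1,2,5,6}→15  {0,1,4,5,6}→20  {0,2,4,5,6}→15  {0,3,4,5,6}→10  {1,2,3,4,6}→30  {1,2,4,5,6}→40  {1,3,4,5,6}→30  {2,3,4,5,6}→20
  placing 0:h first → 120 extensions
  placing 1:i first → 45 extensions
  placing 2:k first → 60 extensions
  placing 3:j first → 90 extensions
total linear extensions = 315

315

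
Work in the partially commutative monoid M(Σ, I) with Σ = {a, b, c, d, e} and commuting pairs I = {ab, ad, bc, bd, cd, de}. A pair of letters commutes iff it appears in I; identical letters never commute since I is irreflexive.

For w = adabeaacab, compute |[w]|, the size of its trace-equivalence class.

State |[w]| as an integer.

150

drop 0:a onto floor
drop 1:d onto floor
drop 2:a onto {0:a}
drop 3:b onto floor
drop 4:e onto {2:a, 3:b}
drop 5:a onto {4:e}
drop 6:a onto {5:a}
drop 7:c onto {6:a}
drop 8:a onto {7:c}
drop 9:b onto {4:e}
ground layer = {0:a, 1:d, 3:b}
drop-orders for the pieces not yet dropped (sum over which currently-grounded one goes next):
  1 to go: {1} 1  {8} 1  {9} 1
  2 to go: {1,8} 2  {1,9} 2  {7,8} 1  {8,9} 2
  3 to go: {1,7,8} 3  {1,8,9} 6  {6,7,8} 1  {7,8,9} 3
  4 to go: {1,6,7,8} 4  {1,7,8,9} 12  {5,6,7,8} 1  {6,7,8,9} 4
  5 to go: {1,5,6,7,8} 5  {1,6,7,8,9} 20  {5,6,7,8,9} 5
  6 to go: {1,5,6,7,8,9} 30  {4,5,6,7,8,9} 5
  7 to go: {1,4,5,6,7,8,9} 35  {2,4,5,6,7,8,9} 5  {3,4,5,6,7,8,9} 5
  8 to go: {0,2,4,5,6,7,8,9} 5  {1,2,4,5,6,7,8,9} 40  {1,3,4,5,6,7,8,9} 40  {2,3,4,5,6,7,8,9} 10
  if 0:a drops first: 90 orders
  if 1:d drops first: 15 orders
  if 3:b drops first: 45 orders
heap linearizations: 150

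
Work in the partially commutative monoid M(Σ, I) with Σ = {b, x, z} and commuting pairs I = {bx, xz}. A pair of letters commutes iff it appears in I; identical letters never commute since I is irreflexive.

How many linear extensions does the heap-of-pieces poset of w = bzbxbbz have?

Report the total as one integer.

drop 0:b onto floor
drop 1:z onto {0:b}
drop 2:b onto {1:z}
drop 3:x onto floor
drop 4:b onto {2:b}
drop 5:b onto {4:b}
drop 6:z onto {5:b}
ground layer = {0:b, 3:x}
drop-orders for the pieces not yet dropped (sum over which currently-grounded one goes next):
  1 to go: {3} 1  {6} 1
  2 to go: {3,6} 2  {5,6} 1
  3 to go: {3,5,6} 3  {4,5,6} 1
  4 to go: {2,4,5,6} 1  {3,4,5,6} 4
  5 to go: {1,2,4,5,6} 1  {2,3,4,5,6} 5
  if 0:b drops first: 6 orders
  if 3:x drops first: 1 orders
heap linearizations: 7

7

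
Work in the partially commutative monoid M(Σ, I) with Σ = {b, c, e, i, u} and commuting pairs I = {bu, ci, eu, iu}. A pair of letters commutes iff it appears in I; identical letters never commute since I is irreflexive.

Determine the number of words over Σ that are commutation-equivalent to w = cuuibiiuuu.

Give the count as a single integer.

182

0(c) covers ∅
1(u) covers 0:c
2(u) covers 1:u
3(i) covers ∅
4(b) covers 0:c, 3:i
5(i) covers 4:b
6(i) covers 5:i
7(u) covers 2:u
8(u) covers 7:u
9(u) covers 8:u
floor of heap: 0:c, 3:i
completions by unplaced set U, small U first (add the entries for U minus each lowest piece of U):
  |U|=1: {6}:1  {9}:1
  |U|=2: {5,6}:1  {6,9}:2  {8,9}:1
  |U|=3: {4,5,6}:1  {5,6,9}:3  {6,8,9}:3  {7,8,9}:1
  |U|=4: {2,7,8,9}:1  {3,4,5,6}:1  {4,5,6,9}:4  {5,6,8,9}:6  {6,7,8,9}:4
  |U|=5: {1,2,7,8,9}:1  {2,6,7,8,9}:5  {3,4,5,6,9}:5  {4,5,6,8,9}:10  {5,6,7,8,9}:10
  |U|=6: {1,2,6,7,8,9}:6  {2,5,6,7,8,9}:15  {3,4,5,6,8,9}:15  {4,5,6,7,8,9}:20
  |U|=7: {1,2,5,6,7,8,9}:21  {2,4,5,6,7,8,9}:35  {3,4,5,6,7,8,9}:35
  |U|=8: {1,2,4,5,6,7,8,9}:56  {2,3,4,5,6,7,8,9}:70
  start at 0(c): 126
  start at 3(i): 56
sum over floor = 182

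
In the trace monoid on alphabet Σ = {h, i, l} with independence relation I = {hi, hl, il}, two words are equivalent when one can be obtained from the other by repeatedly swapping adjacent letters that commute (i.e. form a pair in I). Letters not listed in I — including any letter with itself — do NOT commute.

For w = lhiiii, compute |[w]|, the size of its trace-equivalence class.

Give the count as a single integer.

30

drop 0:l onto floor
drop 1:h onto floor
drop 2:i onto floor
drop 3:i onto {2:i}
drop 4:i onto {3:i}
drop 5:i onto {4:i}
ground layer = {0:l, 1:h, 2:i}
drop-orders for the pieces not yet dropped (sum over which currently-grounded one goes next):
  1 to go: {0} 1  {1} 1  {5} 1
  2 to go: {0,1} 2  {0,5} 2  {1,5} 2  {4,5} 1
  3 to go: {0,1,5} 6  {0,4,5} 3  {1,4,5} 3  {3,4,5} 1
  4 to go: {0,1,4,5} 12  {0,3,4,5} 4  {1,3,4,5} 4  {2,3,4,5} 1
  if 0:l drops first: 5 orders
  if 1:h drops first: 5 orders
  if 2:i drops first: 20 orders
heap linearizations: 30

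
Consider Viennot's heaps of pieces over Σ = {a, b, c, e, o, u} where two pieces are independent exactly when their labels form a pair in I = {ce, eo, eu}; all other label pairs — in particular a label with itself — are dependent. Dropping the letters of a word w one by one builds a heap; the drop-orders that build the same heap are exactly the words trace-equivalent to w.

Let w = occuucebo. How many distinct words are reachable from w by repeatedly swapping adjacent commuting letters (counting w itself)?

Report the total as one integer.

piece 0:o — minimal
piece 1:c rests on {0:o}
piece 2:c rests on {1:c}
piece 3:u rests on {2:c}
piece 4:u rests on {3:u}
piece 5:c rests on {4:u}
piece 6:e — minimal
piece 7:b rests on {5:c, 6:e}
piece 8:o rests on {7:b}
minimal pieces: {0:o, 6:e}
ways to finish when only these pieces remain (= sum over removing one remaining piece with nothing left below it):
  1 left: {8}→1
  2 left: {7,8}→1
  3 left: {5,7,8}→1  {6,7,8}→1
  4 left: {4,5,7,8}→1  {5,6,7,8}→2
  5 left: {3,4,5,7,8}→1  {4,5,6,7,8}→3
  6 left: {2,3,4,5,7,8}→1  {3,4,5,6,7,8}→4
  7 left: {1,2,3,4,5,7,8}→1  {2,3,4,5,6,7,8}→5
  placing 0:o first → 6 extensions
  placing 6:e first → 1 extensions
total linear extensions = 7

7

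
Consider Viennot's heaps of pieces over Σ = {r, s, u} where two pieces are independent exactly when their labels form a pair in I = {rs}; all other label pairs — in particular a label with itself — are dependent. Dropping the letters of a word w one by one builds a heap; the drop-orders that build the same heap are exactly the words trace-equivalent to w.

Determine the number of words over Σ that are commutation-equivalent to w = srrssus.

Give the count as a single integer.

10

drop 0:s onto floor
drop 1:r onto floor
drop 2:r onto {1:r}
drop 3:s onto {0:s}
drop 4:s onto {3:s}
drop 5:u onto {2:r, 4:s}
drop 6:s onto {5:u}
ground layer = {0:s, 1:r}
drop-orders for the pieces not yet dropped (sum over which currently-grounded one goes next):
  1 to go: {6} 1
  2 to go: {5,6} 1
  3 to go: {2,5,6} 1  {4,5,6} 1
  4 to go: {1,2,5,6} 1  {2,4,5,6} 2  {3,4,5,6} 1
  5 to go: {0,3,4,5,6} 1  {1,2,4,5,6} 3  {2,3,4,5,6} 3
  if 0:s drops first: 6 orders
  if 1:r drops first: 4 orders
heap linearizations: 10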